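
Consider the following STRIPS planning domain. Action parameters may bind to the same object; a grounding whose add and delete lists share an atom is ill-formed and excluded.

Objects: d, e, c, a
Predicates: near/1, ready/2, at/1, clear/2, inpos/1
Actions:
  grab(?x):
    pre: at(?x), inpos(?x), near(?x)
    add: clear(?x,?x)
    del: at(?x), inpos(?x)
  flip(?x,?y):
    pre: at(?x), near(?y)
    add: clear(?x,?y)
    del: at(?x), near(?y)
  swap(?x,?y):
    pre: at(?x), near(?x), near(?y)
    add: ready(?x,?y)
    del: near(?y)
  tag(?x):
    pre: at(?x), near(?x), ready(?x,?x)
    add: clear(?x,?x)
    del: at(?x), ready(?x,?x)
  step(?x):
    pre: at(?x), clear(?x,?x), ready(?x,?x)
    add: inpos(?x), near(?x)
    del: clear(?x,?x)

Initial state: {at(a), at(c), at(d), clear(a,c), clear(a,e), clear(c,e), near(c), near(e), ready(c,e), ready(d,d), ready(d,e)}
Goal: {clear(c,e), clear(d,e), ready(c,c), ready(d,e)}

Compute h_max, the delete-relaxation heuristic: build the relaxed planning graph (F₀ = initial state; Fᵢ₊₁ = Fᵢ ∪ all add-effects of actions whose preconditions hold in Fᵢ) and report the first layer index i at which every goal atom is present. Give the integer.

F0 = init (11 atoms)
F1 = F0 ∪ {clear(c,c), clear(d,c), clear(d,e), ready(c,c)}  (15 atoms)
goal ⊆ F1  ⇒  h_max = 1

1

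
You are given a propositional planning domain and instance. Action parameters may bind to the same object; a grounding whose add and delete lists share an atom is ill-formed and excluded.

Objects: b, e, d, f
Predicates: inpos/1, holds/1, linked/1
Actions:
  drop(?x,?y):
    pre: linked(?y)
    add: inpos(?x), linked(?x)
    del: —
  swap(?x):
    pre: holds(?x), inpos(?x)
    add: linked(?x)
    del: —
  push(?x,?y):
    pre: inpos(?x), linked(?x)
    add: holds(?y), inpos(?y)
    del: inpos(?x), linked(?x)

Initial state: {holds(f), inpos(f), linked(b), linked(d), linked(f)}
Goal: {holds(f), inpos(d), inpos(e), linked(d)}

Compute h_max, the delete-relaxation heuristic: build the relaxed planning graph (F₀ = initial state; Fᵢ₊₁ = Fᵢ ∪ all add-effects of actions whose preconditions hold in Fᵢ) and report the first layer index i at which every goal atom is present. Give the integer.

F0 = init (5 atoms)
F1 = F0 ∪ {holds(b), holds(d), holds(e), inpos(b), inpos(d), inpos(e), linked(e)}  (12 atoms)
goal ⊆ F1  ⇒  h_max = 1

1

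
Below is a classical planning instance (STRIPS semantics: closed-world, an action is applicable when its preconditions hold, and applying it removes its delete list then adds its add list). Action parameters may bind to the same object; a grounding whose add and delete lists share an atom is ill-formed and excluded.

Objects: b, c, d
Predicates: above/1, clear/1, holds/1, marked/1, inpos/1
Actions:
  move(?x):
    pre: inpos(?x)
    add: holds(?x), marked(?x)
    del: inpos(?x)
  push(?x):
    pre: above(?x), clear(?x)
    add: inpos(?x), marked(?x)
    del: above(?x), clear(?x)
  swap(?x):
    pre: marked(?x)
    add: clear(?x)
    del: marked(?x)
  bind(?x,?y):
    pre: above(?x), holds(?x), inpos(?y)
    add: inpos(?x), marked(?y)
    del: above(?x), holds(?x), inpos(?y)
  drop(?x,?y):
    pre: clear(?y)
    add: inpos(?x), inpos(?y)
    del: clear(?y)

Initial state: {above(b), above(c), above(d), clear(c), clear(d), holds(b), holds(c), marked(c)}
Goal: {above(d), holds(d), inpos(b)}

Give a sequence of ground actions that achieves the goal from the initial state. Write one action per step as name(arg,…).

drop(b,d); move(d)

1. drop(b,d)  →  {above(b), above(c), above(d), clear(c), holds(b), holds(c), inpos(b), inpos(d), marked(c)}
2. move(d)  →  {above(b), above(c), above(d), clear(c), holds(b), holds(c), holds(d), inpos(b), marked(c), marked(d)}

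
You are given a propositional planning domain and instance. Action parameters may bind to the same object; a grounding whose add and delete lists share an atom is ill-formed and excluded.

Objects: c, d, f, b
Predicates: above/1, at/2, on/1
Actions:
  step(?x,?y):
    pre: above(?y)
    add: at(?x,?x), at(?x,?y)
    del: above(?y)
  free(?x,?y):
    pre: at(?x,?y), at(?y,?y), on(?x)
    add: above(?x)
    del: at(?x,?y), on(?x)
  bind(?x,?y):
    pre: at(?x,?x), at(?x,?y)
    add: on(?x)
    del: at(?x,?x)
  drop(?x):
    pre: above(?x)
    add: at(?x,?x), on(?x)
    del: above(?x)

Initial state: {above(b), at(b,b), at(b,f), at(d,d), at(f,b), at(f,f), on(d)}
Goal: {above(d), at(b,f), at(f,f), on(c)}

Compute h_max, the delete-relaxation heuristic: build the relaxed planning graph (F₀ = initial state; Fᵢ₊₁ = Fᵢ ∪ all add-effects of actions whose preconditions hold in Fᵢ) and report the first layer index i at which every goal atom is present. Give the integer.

2

F0 = init (7 atoms)
F1 = F0 ∪ {above(d), at(c,b), at(c,c), at(d,b), on(b), on(f)}  (13 atoms)
F2 = F1 ∪ {above(f), at(b,d), at(c,d), at(f,d), on(c)}  (18 atoms)
goal ⊆ F2  ⇒  h_max = 2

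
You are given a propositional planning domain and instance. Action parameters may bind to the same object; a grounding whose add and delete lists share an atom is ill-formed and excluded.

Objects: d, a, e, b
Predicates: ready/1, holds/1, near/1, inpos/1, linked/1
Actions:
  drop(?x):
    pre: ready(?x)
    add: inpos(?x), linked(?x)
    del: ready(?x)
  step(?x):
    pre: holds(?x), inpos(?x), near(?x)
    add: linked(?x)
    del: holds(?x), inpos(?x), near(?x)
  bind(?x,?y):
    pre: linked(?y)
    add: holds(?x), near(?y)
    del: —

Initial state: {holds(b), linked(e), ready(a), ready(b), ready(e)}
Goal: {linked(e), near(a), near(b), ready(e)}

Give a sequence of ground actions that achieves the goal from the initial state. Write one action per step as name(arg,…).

1. drop(a)  →  {holds(b), inpos(a), linked(a), linked(e), ready(b), ready(e)}
2. drop(b)  →  {holds(b), inpos(a), inpos(b), linked(a), linked(b), linked(e), ready(e)}
3. bind(d,a)  →  {holds(b), holds(d), inpos(a), inpos(b), linked(a), linked(b), linked(e), near(a), ready(e)}
4. bind(d,b)  →  {holds(b), holds(d), inpos(a), inpos(b), linked(a), linked(b), linked(e), near(a), near(b), ready(e)}

drop(a); drop(b); bind(d,a); bind(d,b)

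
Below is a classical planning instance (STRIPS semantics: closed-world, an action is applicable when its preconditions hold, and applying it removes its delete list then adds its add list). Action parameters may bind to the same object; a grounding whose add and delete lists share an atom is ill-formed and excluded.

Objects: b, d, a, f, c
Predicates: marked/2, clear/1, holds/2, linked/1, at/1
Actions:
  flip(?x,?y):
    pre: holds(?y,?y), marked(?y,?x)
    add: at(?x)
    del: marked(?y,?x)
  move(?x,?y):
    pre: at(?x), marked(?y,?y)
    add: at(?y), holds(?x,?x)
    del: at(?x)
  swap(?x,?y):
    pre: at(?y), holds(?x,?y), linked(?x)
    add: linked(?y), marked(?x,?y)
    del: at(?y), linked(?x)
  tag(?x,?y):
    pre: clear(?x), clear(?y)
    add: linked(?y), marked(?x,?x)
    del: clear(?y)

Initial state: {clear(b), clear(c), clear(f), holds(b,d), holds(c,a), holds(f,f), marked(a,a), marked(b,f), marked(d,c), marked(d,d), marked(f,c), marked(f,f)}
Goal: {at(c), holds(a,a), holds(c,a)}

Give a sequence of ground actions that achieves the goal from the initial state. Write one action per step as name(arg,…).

flip(f,f); flip(c,f); move(f,a); move(a,d)

1. flip(f,f)  →  {at(f), clear(b), clear(c), clear(f), holds(b,d), holds(c,a), holds(f,f), marked(a,a), marked(b,f), marked(d,c), marked(d,d), marked(f,c)}
2. flip(c,f)  →  {at(c), at(f), clear(b), clear(c), clear(f), holds(b,d), holds(c,a), holds(f,f), marked(a,a), marked(b,f), marked(d,c), marked(d,d)}
3. move(f,a)  →  {at(a), at(c), clear(b), clear(c), clear(f), holds(b,d), holds(c,a), holds(f,f), marked(a,a), marked(b,f), marked(d,c), marked(d,d)}
4. move(a,d)  →  {at(c), at(d), clear(b), clear(c), clear(f), holds(a,a), holds(b,d), holds(c,a), holds(f,f), marked(a,a), marked(b,f), marked(d,c), marked(d,d)}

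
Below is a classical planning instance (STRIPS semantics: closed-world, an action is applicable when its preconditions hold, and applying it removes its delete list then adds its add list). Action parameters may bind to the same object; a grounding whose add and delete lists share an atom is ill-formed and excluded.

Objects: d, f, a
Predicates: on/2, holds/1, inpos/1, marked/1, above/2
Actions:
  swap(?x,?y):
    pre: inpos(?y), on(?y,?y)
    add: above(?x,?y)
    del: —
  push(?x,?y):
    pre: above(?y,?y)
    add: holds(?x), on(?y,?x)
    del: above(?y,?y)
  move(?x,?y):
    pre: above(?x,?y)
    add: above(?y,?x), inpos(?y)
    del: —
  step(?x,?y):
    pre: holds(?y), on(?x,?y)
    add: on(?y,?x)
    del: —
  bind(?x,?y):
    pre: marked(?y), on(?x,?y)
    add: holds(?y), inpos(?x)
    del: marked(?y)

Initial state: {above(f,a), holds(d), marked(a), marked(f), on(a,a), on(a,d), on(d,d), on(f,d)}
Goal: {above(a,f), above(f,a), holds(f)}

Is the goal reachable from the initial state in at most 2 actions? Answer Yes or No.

No

1. move(f,a)  →  {above(a,f), above(f,a), holds(d), inpos(a), marked(a), marked(f), on(a,a), on(a,d), on(d,d), on(f,d)}
2. swap(a,a)  →  {above(a,a), above(a,f), above(f,a), holds(d), inpos(a), marked(a), marked(f), on(a,a), on(a,d), on(d,d), on(f,d)}
3. push(f,a)  →  {above(a,f), above(f,a), holds(d), holds(f), inpos(a), marked(a), marked(f), on(a,a), on(a,d), on(a,f), on(d,d), on(f,d)}
optimal plan length = 3; 3 > 2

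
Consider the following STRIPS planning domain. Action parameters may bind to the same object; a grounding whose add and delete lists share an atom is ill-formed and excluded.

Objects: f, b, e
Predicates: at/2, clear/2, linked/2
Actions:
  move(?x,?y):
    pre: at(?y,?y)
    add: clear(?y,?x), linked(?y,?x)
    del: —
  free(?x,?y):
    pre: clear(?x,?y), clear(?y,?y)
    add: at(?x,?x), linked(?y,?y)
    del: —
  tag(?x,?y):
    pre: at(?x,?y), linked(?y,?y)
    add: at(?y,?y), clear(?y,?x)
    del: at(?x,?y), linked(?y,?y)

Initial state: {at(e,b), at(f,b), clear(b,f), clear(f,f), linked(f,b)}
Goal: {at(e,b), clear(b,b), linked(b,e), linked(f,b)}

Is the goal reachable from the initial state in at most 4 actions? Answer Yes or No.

Yes

1. free(b,f)  →  {at(b,b), at(e,b), at(f,b), clear(b,f), clear(f,f), linked(f,b), linked(f,f)}
2. move(b,b)  →  {at(b,b), at(e,b), at(f,b), clear(b,b), clear(b,f), clear(f,f), linked(b,b), linked(f,b), linked(f,f)}
3. move(e,b)  →  {at(b,b), at(e,b), at(f,b), clear(b,b), clear(b,e), clear(b,f), clear(f,f), linked(b,b), linked(b,e), linked(f,b), linked(f,f)}
optimal plan length = 3; 3 ≤ 4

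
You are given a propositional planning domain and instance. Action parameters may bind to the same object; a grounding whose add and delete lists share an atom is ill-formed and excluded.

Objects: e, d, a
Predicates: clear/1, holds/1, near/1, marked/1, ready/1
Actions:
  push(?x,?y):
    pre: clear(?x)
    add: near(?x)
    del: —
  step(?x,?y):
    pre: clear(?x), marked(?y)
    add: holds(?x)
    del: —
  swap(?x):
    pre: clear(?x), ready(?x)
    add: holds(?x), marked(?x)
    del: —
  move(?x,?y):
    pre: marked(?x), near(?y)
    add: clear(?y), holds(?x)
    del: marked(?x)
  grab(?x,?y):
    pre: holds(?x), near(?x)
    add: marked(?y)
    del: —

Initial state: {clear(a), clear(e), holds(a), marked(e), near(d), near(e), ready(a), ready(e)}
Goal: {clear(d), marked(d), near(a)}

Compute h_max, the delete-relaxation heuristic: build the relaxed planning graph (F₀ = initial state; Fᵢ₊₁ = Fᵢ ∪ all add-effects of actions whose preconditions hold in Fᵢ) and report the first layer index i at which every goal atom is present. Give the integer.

F0 = init (8 atoms)
F1 = F0 ∪ {clear(d), holds(e), marked(a), near(a)}  (12 atoms)
F2 = F1 ∪ {holds(d), marked(d)}  (14 atoms)
goal ⊆ F2  ⇒  h_max = 2

2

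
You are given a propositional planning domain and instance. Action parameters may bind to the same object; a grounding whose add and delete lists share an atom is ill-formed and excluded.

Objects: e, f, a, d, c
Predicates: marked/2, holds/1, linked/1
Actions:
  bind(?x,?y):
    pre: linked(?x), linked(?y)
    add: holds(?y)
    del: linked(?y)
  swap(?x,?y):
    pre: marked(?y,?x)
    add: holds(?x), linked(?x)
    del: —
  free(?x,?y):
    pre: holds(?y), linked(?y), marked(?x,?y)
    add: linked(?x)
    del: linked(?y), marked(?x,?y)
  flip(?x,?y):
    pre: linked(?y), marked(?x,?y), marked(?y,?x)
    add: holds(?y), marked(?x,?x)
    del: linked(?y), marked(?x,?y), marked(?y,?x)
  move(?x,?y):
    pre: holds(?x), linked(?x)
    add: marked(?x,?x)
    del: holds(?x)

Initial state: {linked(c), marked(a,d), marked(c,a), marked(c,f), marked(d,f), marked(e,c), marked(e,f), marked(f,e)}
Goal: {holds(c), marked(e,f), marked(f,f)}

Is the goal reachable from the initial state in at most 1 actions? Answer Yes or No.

No

1. bind(c,c)  →  {holds(c), marked(a,d), marked(c,a), marked(c,f), marked(d,f), marked(e,c), marked(e,f), marked(f,e)}
2. swap(f,e)  →  {holds(c), holds(f), linked(f), marked(a,d), marked(c,a), marked(c,f), marked(d,f), marked(e,c), marked(e,f), marked(f,e)}
3. move(f,e)  →  {holds(c), linked(f), marked(a,d), marked(c,a), marked(c,f), marked(d,f), marked(e,c), marked(e,f), marked(f,e), marked(f,f)}
optimal plan length = 3; 3 > 1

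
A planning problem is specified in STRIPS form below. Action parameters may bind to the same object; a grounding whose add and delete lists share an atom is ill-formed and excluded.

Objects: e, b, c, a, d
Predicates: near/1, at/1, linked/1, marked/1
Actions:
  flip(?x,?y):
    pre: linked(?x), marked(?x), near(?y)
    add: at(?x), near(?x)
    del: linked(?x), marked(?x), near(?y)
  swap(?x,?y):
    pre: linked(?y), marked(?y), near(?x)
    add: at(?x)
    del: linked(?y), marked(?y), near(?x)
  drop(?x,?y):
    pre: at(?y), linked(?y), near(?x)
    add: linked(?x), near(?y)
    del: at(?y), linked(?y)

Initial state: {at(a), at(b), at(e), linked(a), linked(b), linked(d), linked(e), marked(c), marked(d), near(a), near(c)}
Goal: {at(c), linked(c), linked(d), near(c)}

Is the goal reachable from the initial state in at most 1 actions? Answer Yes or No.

1. drop(c,e)  →  {at(a), at(b), linked(a), linked(b), linked(c), linked(d), marked(c), marked(d), near(a), near(c), near(e)}
2. flip(c,e)  →  {at(a), at(b), at(c), linked(a), linked(b), linked(d), marked(d), near(a), near(c)}
3. drop(c,b)  →  {at(a), at(c), linked(a), linked(c), linked(d), marked(d), near(a), near(b), near(c)}
optimal plan length = 3; 3 > 1

No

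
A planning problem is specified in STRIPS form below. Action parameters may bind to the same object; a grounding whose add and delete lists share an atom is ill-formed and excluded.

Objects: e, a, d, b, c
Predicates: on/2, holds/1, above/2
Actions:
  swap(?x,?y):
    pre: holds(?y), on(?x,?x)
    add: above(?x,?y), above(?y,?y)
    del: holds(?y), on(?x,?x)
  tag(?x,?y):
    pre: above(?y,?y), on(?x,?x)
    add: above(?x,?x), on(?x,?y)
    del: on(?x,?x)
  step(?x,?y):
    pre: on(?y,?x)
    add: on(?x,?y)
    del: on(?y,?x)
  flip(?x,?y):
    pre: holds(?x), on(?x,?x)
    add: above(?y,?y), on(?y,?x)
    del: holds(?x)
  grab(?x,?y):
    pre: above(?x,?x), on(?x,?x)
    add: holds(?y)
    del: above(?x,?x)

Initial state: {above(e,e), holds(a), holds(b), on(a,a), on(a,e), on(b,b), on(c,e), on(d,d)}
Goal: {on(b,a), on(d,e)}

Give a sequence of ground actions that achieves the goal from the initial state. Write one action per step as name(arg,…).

1. tag(d,e)  →  {above(d,d), above(e,e), holds(a), holds(b), on(a,a), on(a,e), on(b,b), on(c,e), on(d,e)}
2. flip(a,b)  →  {above(b,b), above(d,d), above(e,e), holds(b), on(a,a), on(a,e), on(b,a), on(b,b), on(c,e), on(d,e)}

tag(d,e); flip(a,b)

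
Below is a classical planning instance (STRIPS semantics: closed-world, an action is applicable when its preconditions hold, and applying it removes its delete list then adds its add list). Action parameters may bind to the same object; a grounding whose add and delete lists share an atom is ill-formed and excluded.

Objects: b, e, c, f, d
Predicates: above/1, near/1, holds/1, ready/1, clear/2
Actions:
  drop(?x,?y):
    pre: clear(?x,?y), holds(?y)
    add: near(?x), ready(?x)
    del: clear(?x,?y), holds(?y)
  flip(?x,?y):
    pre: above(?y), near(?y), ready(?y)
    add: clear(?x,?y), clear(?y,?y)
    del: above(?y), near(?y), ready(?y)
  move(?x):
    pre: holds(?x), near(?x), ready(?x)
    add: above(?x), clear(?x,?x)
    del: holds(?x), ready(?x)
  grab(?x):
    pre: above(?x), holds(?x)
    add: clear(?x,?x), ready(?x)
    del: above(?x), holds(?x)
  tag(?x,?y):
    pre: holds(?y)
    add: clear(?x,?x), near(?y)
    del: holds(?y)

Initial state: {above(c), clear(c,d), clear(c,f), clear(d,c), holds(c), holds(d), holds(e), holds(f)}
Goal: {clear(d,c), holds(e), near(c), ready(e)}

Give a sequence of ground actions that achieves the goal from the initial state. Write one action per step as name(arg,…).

1. drop(c,f)  →  {above(c), clear(c,d), clear(d,c), holds(c), holds(d), holds(e), near(c), ready(c)}
2. flip(e,c)  →  {clear(c,c), clear(c,d), clear(d,c), clear(e,c), holds(c), holds(d), holds(e)}
3. drop(e,c)  →  {clear(c,c), clear(c,d), clear(d,c), holds(d), holds(e), near(e), ready(e)}
4. drop(c,d)  →  {clear(c,c), clear(d,c), holds(e), near(c), near(e), ready(c), ready(e)}

drop(c,f); flip(e,c); drop(e,c); drop(c,d)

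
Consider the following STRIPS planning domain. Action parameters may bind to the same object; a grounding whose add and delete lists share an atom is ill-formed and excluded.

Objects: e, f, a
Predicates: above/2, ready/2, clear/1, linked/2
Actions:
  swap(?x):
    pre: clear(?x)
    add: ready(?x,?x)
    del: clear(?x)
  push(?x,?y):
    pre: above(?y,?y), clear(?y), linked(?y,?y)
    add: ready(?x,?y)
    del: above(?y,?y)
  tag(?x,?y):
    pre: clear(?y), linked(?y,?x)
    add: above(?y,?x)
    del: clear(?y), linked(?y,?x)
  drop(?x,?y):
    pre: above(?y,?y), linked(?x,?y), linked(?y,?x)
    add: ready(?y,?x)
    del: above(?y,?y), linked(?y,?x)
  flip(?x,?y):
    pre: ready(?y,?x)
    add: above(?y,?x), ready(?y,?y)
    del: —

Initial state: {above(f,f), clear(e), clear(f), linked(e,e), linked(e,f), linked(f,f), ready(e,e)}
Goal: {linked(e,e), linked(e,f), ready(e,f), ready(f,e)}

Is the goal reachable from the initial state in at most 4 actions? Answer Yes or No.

1. push(e,f)  →  {clear(e), clear(f), linked(e,e), linked(e,f), linked(f,f), ready(e,e), ready(e,f)}
2. flip(e,e)  →  {above(e,e), clear(e), clear(f), linked(e,e), linked(e,f), linked(f,f), ready(e,e), ready(e,f)}
3. push(f,e)  →  {clear(e), clear(f), linked(e,e), linked(e,f), linked(f,f), ready(e,e), ready(e,f), ready(f,e)}
optimal plan length = 3; 3 ≤ 4

Yes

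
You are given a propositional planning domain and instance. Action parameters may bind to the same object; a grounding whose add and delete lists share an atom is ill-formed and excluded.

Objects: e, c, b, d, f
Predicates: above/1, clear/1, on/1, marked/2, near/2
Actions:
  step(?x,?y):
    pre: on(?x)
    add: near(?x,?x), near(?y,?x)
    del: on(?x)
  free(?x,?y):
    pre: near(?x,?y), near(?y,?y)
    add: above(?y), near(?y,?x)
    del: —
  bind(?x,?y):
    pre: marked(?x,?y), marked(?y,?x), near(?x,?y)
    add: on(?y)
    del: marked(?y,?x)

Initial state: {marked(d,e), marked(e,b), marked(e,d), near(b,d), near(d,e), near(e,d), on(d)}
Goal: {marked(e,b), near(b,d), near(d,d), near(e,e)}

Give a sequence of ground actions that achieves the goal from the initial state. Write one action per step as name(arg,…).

step(d,e); bind(d,e); step(e,e)

1. step(d,e)  →  {marked(d,e), marked(e,b), marked(e,d), near(b,d), near(d,d), near(d,e), near(e,d)}
2. bind(d,e)  →  {marked(d,e), marked(e,b), near(b,d), near(d,d), near(d,e), near(e,d), on(e)}
3. step(e,e)  →  {marked(d,e), marked(e,b), near(b,d), near(d,d), near(d,e), near(e,d), near(e,e)}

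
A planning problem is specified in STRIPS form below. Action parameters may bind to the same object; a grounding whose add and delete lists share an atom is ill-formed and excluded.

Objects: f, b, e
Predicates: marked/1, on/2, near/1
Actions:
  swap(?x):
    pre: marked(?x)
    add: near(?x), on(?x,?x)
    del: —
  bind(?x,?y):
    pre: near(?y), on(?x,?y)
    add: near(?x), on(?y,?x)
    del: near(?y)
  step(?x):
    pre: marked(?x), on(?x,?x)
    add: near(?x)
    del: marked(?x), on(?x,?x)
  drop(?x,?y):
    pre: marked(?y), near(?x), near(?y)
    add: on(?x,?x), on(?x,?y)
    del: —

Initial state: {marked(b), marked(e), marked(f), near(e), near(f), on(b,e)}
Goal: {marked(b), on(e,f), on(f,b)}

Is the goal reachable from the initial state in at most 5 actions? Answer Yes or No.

1. swap(b)  →  {marked(b), marked(e), marked(f), near(b), near(e), near(f), on(b,b), on(b,e)}
2. drop(f,b)  →  {marked(b), marked(e), marked(f), near(b), near(e), near(f), on(b,b), on(b,e), on(f,b), on(f,f)}
3. drop(e,f)  →  {marked(b), marked(e), marked(f), near(b), near(e), near(f), on(b,b), on(b,e), on(e,e), on(e,f), on(f,b), on(f,f)}
optimal plan length = 3; 3 ≤ 5

Yes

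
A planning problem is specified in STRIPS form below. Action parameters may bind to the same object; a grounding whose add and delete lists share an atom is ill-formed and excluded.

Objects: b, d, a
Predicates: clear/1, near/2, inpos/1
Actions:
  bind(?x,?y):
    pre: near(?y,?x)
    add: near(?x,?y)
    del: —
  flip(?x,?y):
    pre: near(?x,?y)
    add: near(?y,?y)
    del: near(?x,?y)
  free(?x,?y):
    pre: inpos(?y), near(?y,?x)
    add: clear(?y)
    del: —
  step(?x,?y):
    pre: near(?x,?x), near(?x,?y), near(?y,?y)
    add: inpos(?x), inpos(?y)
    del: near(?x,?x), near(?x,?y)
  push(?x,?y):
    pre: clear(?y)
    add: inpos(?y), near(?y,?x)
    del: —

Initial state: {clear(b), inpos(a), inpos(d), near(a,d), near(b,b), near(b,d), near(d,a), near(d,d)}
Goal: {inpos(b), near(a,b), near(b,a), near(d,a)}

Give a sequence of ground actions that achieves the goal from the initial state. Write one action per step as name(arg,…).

push(a,b); bind(a,b)

1. push(a,b)  →  {clear(b), inpos(a), inpos(b), inpos(d), near(a,d), near(b,a), near(b,b), near(b,d), near(d,a), near(d,d)}
2. bind(a,b)  →  {clear(b), inpos(a), inpos(b), inpos(d), near(a,b), near(a,d), near(b,a), near(b,b), near(b,d), near(d,a), near(d,d)}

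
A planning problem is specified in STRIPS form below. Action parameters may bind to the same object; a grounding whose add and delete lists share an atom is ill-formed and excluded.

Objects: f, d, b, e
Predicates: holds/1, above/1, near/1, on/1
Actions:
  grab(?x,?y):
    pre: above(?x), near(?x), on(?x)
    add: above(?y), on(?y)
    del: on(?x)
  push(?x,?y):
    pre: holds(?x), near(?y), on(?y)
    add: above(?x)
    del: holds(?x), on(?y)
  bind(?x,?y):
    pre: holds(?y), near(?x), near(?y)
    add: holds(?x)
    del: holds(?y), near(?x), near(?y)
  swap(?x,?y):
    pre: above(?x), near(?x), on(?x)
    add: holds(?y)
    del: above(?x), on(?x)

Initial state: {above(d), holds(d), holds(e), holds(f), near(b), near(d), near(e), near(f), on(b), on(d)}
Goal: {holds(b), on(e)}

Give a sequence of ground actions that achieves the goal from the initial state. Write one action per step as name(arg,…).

1. grab(d,e)  →  {above(d), above(e), holds(d), holds(e), holds(f), near(b), near(d), near(e), near(f), on(b), on(e)}
2. bind(b,f)  →  {above(d), above(e), holds(b), holds(d), holds(e), near(d), near(e), on(b), on(e)}

grab(d,e); bind(b,f)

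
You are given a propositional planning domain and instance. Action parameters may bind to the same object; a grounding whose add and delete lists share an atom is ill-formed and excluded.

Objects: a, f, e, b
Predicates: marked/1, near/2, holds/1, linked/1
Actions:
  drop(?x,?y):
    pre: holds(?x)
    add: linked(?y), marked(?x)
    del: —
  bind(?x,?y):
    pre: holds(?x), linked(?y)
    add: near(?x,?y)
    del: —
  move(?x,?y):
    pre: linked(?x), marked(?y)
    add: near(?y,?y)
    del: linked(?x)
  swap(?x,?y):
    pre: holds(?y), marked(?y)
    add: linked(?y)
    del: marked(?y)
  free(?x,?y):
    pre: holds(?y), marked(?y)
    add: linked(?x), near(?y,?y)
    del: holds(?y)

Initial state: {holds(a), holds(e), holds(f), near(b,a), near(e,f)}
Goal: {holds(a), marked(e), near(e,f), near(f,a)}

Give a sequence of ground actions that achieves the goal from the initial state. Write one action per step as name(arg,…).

1. drop(e,a)  →  {holds(a), holds(e), holds(f), linked(a), marked(e), near(b,a), near(e,f)}
2. bind(f,a)  →  {holds(a), holds(e), holds(f), linked(a), marked(e), near(b,a), near(e,f), near(f,a)}

drop(e,a); bind(f,a)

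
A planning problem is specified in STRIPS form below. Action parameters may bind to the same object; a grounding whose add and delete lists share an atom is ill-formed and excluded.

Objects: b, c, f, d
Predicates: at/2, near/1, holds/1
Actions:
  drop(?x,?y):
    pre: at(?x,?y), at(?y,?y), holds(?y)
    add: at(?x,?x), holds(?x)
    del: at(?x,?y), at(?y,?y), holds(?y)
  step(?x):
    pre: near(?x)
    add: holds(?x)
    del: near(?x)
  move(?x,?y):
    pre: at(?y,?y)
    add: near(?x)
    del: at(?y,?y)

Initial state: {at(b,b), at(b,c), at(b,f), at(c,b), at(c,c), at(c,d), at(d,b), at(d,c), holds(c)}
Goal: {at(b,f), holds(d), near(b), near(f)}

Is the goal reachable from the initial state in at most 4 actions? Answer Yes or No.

Yes

1. drop(d,c)  →  {at(b,b), at(b,c), at(b,f), at(c,b), at(c,d), at(d,b), at(d,d), holds(d)}
2. move(b,b)  →  {at(b,c), at(b,f), at(c,b), at(c,d), at(d,b), at(d,d), holds(d), near(b)}
3. move(f,d)  →  {at(b,c), at(b,f), at(c,b), at(c,d), at(d,b), holds(d), near(b), near(f)}
optimal plan length = 3; 3 ≤ 4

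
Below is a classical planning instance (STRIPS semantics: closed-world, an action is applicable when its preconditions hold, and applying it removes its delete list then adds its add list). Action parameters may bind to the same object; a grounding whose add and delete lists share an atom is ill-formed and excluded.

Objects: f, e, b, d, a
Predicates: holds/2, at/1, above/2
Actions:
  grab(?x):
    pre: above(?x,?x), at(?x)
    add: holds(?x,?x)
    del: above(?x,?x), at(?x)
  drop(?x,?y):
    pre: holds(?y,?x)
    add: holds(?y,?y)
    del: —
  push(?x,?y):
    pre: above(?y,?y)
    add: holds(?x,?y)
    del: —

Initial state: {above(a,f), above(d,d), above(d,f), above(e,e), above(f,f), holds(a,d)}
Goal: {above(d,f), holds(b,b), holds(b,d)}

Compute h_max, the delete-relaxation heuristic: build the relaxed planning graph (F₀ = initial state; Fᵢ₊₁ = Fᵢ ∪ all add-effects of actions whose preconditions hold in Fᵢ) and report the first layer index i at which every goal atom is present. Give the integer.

F0 = init (6 atoms)
F1 = F0 ∪ {holds(a,a), holds(a,e), holds(a,f), holds(b,d), holds(b,e), holds(b,f), holds(d,d), holds(d,e), holds(d,f), holds(e,d), holds(e,e), holds(e,f), holds(f,d), holds(f,e), holds(f,f)}  (21 atoms)
F2 = F1 ∪ {holds(b,b)}  (22 atoms)
goal ⊆ F2  ⇒  h_max = 2

2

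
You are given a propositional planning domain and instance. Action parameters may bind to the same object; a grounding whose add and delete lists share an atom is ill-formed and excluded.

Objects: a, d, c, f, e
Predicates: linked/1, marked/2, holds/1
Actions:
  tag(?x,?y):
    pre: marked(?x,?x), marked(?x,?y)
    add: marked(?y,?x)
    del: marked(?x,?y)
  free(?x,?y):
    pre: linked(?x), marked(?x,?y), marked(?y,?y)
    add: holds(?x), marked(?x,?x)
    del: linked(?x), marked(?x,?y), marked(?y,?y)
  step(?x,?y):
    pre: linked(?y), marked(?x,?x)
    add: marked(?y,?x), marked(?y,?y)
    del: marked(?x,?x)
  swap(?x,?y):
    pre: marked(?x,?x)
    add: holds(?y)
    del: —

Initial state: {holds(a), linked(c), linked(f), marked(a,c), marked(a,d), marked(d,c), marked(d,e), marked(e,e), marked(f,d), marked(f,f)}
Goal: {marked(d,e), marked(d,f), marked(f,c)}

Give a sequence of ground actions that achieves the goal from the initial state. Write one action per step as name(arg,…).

1. tag(f,d)  →  {holds(a), linked(c), linked(f), marked(a,c), marked(a,d), marked(d,c), marked(d,e), marked(d,f), marked(e,e), marked(f,f)}
2. step(f,c)  →  {holds(a), linked(c), linked(f), marked(a,c), marked(a,d), marked(c,c), marked(c,f), marked(d,c), marked(d,e), marked(d,f), marked(e,e)}
3. tag(c,f)  →  {holds(a), linked(c), linked(f), marked(a,c), marked(a,d), marked(c,c), marked(d,c), marked(d,e), marked(d,f), marked(e,e), marked(f,c)}

tag(f,d); step(f,c); tag(c,f)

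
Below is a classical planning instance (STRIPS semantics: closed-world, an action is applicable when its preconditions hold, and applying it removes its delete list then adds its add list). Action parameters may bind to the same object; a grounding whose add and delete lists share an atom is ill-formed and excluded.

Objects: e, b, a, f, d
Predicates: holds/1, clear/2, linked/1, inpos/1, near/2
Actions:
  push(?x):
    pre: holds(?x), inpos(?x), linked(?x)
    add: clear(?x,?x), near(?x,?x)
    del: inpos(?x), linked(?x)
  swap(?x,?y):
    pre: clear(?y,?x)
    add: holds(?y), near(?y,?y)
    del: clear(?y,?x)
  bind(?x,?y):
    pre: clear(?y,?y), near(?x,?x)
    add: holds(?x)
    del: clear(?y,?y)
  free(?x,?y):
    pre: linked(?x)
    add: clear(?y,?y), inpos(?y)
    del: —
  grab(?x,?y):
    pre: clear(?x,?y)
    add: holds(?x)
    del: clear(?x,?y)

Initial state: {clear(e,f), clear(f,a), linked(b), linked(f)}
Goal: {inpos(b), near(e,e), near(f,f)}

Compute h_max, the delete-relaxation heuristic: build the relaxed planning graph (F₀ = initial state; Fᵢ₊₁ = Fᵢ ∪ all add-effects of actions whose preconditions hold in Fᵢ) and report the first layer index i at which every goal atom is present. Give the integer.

F0 = init (4 atoms)
F1 = F0 ∪ {clear(a,a), clear(b,b), clear(d,d), clear(e,e), clear(f,f), holds(e), holds(f), inpos(a), inpos(b), inpos(d), inpos(e), inpos(f), near(e,e), near(f,f)}  (18 atoms)
goal ⊆ F1  ⇒  h_max = 1

1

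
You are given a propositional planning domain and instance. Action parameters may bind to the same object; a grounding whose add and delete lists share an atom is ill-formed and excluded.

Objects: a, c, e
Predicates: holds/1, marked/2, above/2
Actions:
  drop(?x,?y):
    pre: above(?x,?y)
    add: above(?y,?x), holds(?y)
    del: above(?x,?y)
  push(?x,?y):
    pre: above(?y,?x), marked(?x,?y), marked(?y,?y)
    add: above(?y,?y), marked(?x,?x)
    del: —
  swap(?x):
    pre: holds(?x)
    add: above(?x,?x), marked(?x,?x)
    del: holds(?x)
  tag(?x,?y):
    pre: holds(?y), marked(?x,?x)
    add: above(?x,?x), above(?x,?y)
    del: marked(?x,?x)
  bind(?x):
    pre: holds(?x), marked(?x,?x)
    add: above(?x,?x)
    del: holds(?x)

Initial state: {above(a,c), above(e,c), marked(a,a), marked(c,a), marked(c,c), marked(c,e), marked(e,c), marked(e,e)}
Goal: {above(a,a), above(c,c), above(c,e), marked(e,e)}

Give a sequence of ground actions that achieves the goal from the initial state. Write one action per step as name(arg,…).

drop(e,c); push(c,a); push(e,c)

1. drop(e,c)  →  {above(a,c), above(c,e), holds(c), marked(a,a), marked(c,a), marked(c,c), marked(c,e), marked(e,c), marked(e,e)}
2. push(c,a)  →  {above(a,a), above(a,c), above(c,e), holds(c), marked(a,a), marked(c,a), marked(c,c), marked(c,e), marked(e,c), marked(e,e)}
3. push(e,c)  →  {above(a,a), above(a,c), above(c,c), above(c,e), holds(c), marked(a,a), marked(c,a), marked(c,c), marked(c,e), marked(e,c), marked(e,e)}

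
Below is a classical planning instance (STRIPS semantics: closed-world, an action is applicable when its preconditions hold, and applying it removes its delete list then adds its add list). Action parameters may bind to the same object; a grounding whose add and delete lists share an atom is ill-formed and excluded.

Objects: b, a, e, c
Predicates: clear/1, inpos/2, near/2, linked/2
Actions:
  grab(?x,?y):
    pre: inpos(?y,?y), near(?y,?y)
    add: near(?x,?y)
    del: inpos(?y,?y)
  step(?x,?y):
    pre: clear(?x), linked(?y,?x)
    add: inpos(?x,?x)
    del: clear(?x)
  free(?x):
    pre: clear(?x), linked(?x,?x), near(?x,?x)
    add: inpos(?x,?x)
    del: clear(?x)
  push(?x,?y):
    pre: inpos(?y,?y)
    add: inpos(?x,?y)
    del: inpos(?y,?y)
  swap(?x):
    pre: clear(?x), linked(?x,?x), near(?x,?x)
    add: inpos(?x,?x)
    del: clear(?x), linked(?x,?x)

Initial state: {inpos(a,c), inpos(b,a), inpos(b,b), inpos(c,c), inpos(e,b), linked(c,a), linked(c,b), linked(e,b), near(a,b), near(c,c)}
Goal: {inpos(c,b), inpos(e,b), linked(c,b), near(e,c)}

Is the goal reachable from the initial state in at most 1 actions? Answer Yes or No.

No

1. grab(e,c)  →  {inpos(a,c), inpos(b,a), inpos(b,b), inpos(e,b), linked(c,a), linked(c,b), linked(e,b), near(a,b), near(c,c), near(e,c)}
2. push(c,b)  →  {inpos(a,c), inpos(b,a), inpos(c,b), inpos(e,b), linked(c,a), linked(c,b), linked(e,b), near(a,b), near(c,c), near(e,c)}
optimal plan length = 2; 2 > 1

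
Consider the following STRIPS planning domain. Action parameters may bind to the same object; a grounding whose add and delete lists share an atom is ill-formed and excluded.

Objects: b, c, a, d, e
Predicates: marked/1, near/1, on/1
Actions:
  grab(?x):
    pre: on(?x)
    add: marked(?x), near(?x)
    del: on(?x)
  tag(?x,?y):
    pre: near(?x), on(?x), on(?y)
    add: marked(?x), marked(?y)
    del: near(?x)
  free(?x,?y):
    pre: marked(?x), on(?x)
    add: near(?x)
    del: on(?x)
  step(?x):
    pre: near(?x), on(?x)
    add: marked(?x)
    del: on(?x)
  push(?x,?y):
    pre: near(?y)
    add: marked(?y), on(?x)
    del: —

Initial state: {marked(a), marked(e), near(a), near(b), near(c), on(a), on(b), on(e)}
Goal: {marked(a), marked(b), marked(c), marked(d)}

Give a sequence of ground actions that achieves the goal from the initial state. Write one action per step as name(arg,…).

push(d,c); tag(b,d)

1. push(d,c)  →  {marked(a), marked(c), marked(e), near(a), near(b), near(c), on(a), on(b), on(d), on(e)}
2. tag(b,d)  →  {marked(a), marked(b), marked(c), marked(d), marked(e), near(a), near(c), on(a), on(b), on(d), on(e)}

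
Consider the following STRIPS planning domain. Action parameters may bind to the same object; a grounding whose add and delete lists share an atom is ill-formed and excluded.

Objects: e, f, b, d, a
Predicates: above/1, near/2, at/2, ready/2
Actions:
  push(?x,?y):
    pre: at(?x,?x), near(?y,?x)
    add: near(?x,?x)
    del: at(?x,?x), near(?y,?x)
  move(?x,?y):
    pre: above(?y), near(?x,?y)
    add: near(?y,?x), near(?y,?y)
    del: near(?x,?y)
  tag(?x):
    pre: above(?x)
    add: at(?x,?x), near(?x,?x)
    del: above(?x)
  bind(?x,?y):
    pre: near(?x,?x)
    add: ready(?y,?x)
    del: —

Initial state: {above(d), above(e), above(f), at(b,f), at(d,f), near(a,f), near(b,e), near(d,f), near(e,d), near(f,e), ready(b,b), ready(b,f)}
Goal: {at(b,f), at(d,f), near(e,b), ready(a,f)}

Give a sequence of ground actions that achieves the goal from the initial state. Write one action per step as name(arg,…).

1. move(b,e)  →  {above(d), above(e), above(f), at(b,f), at(d,f), near(a,f), near(d,f), near(e,b), near(e,d), near(e,e), near(f,e), ready(b,b), ready(b,f)}
2. move(d,f)  →  {above(d), above(e), above(f), at(b,f), at(d,f), near(a,f), near(e,b), near(e,d), near(e,e), near(f,d), near(f,e), near(f,f), ready(b,b), ready(b,f)}
3. bind(f,a)  →  {above(d), above(e), above(f), at(b,f), at(d,f), near(a,f), near(e,b), near(e,d), near(e,e), near(f,d), near(f,e), near(f,f), ready(a,f), ready(b,b), ready(b,f)}

move(b,e); move(d,f); bind(f,a)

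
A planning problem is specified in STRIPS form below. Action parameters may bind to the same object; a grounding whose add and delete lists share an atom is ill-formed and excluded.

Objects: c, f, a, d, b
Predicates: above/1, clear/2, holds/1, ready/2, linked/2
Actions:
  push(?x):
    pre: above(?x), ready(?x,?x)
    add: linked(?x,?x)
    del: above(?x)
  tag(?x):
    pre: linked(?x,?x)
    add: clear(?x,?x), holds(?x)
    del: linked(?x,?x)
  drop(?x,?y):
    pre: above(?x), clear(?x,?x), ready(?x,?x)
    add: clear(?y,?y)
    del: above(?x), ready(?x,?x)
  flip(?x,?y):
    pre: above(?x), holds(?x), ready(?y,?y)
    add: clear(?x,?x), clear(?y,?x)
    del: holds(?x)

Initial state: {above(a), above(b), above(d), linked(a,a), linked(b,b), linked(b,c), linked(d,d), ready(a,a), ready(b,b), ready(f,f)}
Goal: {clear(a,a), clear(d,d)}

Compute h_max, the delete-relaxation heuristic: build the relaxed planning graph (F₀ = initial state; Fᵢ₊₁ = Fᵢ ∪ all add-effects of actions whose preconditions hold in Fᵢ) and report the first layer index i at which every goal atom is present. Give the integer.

1

F0 = init (10 atoms)
F1 = F0 ∪ {clear(a,a), clear(b,b), clear(d,d), holds(a), holds(b), holds(d)}  (16 atoms)
goal ⊆ F1  ⇒  h_max = 1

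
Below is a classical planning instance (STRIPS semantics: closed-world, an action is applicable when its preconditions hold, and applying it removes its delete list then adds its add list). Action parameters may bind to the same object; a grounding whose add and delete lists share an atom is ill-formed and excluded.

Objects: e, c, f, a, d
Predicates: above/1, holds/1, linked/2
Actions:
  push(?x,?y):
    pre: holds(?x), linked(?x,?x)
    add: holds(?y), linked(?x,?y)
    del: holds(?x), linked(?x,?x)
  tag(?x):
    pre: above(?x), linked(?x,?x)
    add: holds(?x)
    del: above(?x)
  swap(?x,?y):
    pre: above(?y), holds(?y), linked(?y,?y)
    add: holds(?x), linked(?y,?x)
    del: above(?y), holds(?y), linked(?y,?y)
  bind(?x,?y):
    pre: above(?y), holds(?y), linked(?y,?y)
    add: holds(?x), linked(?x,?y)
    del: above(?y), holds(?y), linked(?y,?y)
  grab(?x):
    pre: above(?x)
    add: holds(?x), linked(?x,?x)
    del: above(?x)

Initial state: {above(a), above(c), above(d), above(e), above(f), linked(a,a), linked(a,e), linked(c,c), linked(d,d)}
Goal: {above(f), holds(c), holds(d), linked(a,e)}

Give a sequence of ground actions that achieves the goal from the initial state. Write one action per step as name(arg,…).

tag(c); tag(d)

1. tag(c)  →  {above(a), above(d), above(e), above(f), holds(c), linked(a,a), linked(a,e), linked(c,c), linked(d,d)}
2. tag(d)  →  {above(a), above(e), above(f), holds(c), holds(d), linked(a,a), linked(a,e), linked(c,c), linked(d,d)}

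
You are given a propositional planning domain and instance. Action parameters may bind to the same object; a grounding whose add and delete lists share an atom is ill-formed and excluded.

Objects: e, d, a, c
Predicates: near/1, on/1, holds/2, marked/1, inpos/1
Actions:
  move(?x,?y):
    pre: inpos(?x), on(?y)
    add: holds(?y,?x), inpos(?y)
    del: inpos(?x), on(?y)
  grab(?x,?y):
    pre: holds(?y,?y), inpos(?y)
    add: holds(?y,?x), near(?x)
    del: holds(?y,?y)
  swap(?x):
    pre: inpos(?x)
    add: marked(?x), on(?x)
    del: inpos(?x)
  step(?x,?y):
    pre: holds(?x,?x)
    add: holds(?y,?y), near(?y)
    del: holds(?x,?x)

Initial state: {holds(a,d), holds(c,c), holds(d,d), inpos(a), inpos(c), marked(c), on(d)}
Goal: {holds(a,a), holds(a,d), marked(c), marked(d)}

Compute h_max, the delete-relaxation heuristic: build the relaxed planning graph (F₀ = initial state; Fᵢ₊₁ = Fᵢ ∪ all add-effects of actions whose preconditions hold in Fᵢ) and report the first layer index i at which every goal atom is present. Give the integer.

F0 = init (7 atoms)
F1 = F0 ∪ {holds(a,a), holds(c,a), holds(c,d), holds(c,e), holds(d,a), holds(d,c), holds(e,e), inpos(d), marked(a), near(a), near(c), near(d), near(e), on(a), on(c)}  (22 atoms)
F2 = F1 ∪ {holds(a,c), holds(a,e), holds(d,e), marked(d)}  (26 atoms)
goal ⊆ F2  ⇒  h_max = 2

2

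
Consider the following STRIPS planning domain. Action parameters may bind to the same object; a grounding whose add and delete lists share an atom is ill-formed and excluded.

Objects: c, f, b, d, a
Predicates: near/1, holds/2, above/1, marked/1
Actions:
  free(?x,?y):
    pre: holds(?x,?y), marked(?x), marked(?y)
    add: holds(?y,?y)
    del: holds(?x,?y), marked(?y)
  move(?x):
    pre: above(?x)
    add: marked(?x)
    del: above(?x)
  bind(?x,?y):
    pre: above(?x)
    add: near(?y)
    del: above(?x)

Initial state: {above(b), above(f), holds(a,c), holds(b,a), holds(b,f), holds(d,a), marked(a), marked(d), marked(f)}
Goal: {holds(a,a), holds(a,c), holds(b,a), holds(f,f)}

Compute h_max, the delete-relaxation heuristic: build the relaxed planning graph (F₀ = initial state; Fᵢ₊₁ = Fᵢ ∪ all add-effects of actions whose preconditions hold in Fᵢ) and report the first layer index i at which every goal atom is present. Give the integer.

F0 = init (9 atoms)
F1 = F0 ∪ {holds(a,a), marked(b), near(a), near(b), near(c), near(d), near(f)}  (16 atoms)
F2 = F1 ∪ {holds(f,f)}  (17 atoms)
goal ⊆ F2  ⇒  h_max = 2

2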